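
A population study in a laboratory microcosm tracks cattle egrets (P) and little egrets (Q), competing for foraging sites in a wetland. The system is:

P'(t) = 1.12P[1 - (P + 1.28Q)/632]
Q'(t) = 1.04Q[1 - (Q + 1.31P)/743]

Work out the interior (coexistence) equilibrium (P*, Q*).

P* ≈ 471, Q* ≈ 125

Setting both brackets to zero gives the nullclines P + 1.28Q = 632 and 1.31P + Q = 743.
Substituting Q = 743 - 1.31P into the first: P(1 - 1.28·1.31) = 632 - 1.28·743.
So P* = -319/-0.677 = 471, and then Q* = 743 - 1.31·471 = 125.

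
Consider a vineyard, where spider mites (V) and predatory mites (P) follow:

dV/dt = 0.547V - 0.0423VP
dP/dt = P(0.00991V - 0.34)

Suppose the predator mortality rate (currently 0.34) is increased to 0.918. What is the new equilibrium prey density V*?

At the interior fixed point, setting dP/dt = 0 with P > 0 fixes V* = (predator death rate)/(VP coefficient) — independent of the other coefficients.
With the change, V* = 0.918/0.00991 = 92.6; it rises from 34.3.

V* ≈ 92.6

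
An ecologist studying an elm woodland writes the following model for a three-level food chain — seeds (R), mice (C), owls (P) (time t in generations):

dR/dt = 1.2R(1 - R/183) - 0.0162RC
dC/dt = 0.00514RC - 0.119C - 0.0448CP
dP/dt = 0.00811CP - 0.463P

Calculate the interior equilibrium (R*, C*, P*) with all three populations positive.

R* ≈ 42, C* ≈ 57.1, P* ≈ 2.16

From dP/dt = 0: 0.00811C* = 0.463, so C* = 57.1.
From dR/dt = 0: 1.2(1 - R*/183) = 0.0162·57.1, giving R* = 183·(1 - 0.771) = 42.
From dC/dt = 0: 0.00514·42 - 0.119 = 0.0448P*, so P* = 0.0967/0.0448 = 2.16.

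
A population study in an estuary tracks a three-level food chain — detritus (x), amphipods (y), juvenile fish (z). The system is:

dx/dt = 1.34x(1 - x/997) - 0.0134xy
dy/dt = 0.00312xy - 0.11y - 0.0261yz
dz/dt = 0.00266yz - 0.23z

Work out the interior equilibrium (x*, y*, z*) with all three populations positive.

x* ≈ 135, y* ≈ 86.5, z* ≈ 11.9

From dz/dt = 0: 0.00266y* = 0.23, so y* = 86.5.
From dx/dt = 0: 1.34(1 - x*/997) = 0.0134·86.5, giving x* = 997·(1 - 0.865) = 135.
From dy/dt = 0: 0.00312·135 - 0.11 = 0.0261z*, so z* = 0.311/0.0261 = 11.9.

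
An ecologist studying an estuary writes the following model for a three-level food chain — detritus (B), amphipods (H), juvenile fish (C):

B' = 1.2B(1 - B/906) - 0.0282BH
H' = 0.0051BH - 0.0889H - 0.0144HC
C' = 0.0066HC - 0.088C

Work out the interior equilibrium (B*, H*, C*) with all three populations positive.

From dC/dt = 0: 0.0066H* = 0.088, so H* = 13.3.
From dB/dt = 0: 1.2(1 - B*/906) = 0.0282·13.3, giving B* = 906·(1 - 0.313) = 622.
From dH/dt = 0: 0.0051·622 - 0.0889 = 0.0144C*, so C* = 3.08/0.0144 = 214.

B* ≈ 622, H* ≈ 13.3, C* ≈ 214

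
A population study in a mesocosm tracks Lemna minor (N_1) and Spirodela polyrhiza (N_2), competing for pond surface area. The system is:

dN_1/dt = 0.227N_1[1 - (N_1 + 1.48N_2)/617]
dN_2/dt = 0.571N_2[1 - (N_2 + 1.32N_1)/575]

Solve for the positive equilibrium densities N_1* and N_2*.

N_1* ≈ 245, N_2* ≈ 251

Setting both brackets to zero gives the nullclines N_1 + 1.48N_2 = 617 and 1.32N_1 + N_2 = 575.
Substituting N_2 = 575 - 1.32N_1 into the first: N_1(1 - 1.48·1.32) = 617 - 1.48·575.
So N_1* = -234/-0.954 = 245, and then N_2* = 575 - 1.32·245 = 251.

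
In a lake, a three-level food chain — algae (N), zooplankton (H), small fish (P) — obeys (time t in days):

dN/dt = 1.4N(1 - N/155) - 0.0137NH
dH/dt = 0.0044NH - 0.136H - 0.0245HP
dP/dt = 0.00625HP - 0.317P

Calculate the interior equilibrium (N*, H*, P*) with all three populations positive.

From dP/dt = 0: 0.00625H* = 0.317, so H* = 50.7.
From dN/dt = 0: 1.4(1 - N*/155) = 0.0137·50.7, giving N* = 155·(1 - 0.496) = 78.1.
From dH/dt = 0: 0.0044·78.1 - 0.136 = 0.0245P*, so P* = 0.208/0.0245 = 8.47.

N* ≈ 78.1, H* ≈ 50.7, P* ≈ 8.47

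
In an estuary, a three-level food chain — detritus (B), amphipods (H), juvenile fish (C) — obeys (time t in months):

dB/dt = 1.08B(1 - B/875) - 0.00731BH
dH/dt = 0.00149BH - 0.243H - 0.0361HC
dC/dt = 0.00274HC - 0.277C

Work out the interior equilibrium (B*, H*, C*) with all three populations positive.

From dC/dt = 0: 0.00274H* = 0.277, so H* = 101.
From dB/dt = 0: 1.08(1 - B*/875) = 0.00731·101, giving B* = 875·(1 - 0.684) = 276.
From dH/dt = 0: 0.00149·276 - 0.243 = 0.0361C*, so C* = 0.169/0.0361 = 4.67.

B* ≈ 276, H* ≈ 101, C* ≈ 4.67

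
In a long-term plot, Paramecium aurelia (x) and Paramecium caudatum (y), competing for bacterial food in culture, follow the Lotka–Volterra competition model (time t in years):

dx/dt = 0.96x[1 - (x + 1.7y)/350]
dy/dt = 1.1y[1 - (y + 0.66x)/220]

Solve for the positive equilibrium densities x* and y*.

Setting both brackets to zero gives the nullclines x + 1.7y = 350 and 0.66x + y = 220.
Substituting y = 220 - 0.66x into the first: x(1 - 1.7·0.66) = 350 - 1.7·220.
So x* = -24/-0.122 = 197, and then y* = 220 - 0.66·197 = 90.2.

x* ≈ 197, y* ≈ 90.2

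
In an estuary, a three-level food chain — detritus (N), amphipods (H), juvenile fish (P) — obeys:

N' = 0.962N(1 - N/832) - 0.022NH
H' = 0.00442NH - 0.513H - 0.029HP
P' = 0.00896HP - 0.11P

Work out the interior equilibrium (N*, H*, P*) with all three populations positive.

From dP/dt = 0: 0.00896H* = 0.11, so H* = 12.3.
From dN/dt = 0: 0.962(1 - N*/832) = 0.022·12.3, giving N* = 832·(1 - 0.281) = 598.
From dH/dt = 0: 0.00442·598 - 0.513 = 0.029P*, so P* = 2.13/0.029 = 73.5.

N* ≈ 598, H* ≈ 12.3, P* ≈ 73.5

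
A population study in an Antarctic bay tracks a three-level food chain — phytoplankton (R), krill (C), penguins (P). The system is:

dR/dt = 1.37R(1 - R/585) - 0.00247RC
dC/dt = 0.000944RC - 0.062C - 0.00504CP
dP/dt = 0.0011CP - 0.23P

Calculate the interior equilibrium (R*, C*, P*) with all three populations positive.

R* ≈ 364, C* ≈ 209, P* ≈ 56

From dP/dt = 0: 0.0011C* = 0.23, so C* = 209.
From dR/dt = 0: 1.37(1 - R*/585) = 0.00247·209, giving R* = 585·(1 - 0.377) = 364.
From dC/dt = 0: 0.000944·364 - 0.062 = 0.00504P*, so P* = 0.282/0.00504 = 56.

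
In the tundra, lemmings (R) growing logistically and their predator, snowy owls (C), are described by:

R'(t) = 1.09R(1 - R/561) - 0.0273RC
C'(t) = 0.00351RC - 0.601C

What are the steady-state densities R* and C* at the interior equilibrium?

R* ≈ 171, C* ≈ 27.7

From dC/dt = 0 with C > 0: 0.00351R* = 0.601, so R* = 171.
Substitute into dR/dt = 0: 1.09(1 - 171/561) = 0.0273C*.
The bracket is 0.695, giving C* = 0.757/0.0273 = 27.7.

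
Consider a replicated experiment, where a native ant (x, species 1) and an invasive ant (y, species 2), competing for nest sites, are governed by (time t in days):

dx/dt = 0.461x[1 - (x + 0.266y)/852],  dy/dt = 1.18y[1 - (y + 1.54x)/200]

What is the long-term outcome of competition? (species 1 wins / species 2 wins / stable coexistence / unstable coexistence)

Compare the nullcline intercepts: K1/α12 = 852/0.266 = 3200 > K2 = 200; K2/α21 = 200/1.54 = 130 < K1 = 852.
Since the inequalities point opposite ways, species 1 can invade but species 2 cannot.

species 1 excludes species 2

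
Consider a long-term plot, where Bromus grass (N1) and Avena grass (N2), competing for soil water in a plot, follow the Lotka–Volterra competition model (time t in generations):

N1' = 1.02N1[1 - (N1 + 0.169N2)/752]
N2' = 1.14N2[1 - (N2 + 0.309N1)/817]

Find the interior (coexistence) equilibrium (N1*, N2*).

Setting both brackets to zero gives the nullclines N1 + 0.169N2 = 752 and 0.309N1 + N2 = 817.
Substituting N2 = 817 - 0.309N1 into the first: N1(1 - 0.169·0.309) = 752 - 0.169·817.
So N1* = 614/0.948 = 648, and then N2* = 817 - 0.309·648 = 617.

N1* ≈ 648, N2* ≈ 617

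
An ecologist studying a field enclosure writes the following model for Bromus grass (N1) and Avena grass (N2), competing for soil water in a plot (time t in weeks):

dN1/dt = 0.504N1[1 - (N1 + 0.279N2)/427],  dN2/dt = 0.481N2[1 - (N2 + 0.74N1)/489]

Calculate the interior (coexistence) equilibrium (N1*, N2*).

Setting both brackets to zero gives the nullclines N1 + 0.279N2 = 427 and 0.74N1 + N2 = 489.
Substituting N2 = 489 - 0.74N1 into the first: N1(1 - 0.279·0.74) = 427 - 0.279·489.
So N1* = 291/0.794 = 366, and then N2* = 489 - 0.74·366 = 218.

N1* ≈ 366, N2* ≈ 218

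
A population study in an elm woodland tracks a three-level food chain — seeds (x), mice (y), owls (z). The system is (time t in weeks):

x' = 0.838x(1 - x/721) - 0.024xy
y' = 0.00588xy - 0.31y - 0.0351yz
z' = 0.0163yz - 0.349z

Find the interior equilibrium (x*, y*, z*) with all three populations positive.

From dz/dt = 0: 0.0163y* = 0.349, so y* = 21.4.
From dx/dt = 0: 0.838(1 - x*/721) = 0.024·21.4, giving x* = 721·(1 - 0.613) = 279.
From dy/dt = 0: 0.00588·279 - 0.31 = 0.0351z*, so z* = 1.33/0.0351 = 37.9.

x* ≈ 279, y* ≈ 21.4, z* ≈ 37.9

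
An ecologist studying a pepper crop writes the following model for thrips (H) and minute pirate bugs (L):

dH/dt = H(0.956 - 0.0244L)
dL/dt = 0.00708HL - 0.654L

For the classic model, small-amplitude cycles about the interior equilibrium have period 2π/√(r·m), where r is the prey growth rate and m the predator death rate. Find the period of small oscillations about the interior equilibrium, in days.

T ≈ 7.95 days

Here r = 0.956 and m = 0.654, so r·m = 0.625.
ω = √0.625 = 0.791 per day, hence T = 2π/ω ≈ 7.95 days.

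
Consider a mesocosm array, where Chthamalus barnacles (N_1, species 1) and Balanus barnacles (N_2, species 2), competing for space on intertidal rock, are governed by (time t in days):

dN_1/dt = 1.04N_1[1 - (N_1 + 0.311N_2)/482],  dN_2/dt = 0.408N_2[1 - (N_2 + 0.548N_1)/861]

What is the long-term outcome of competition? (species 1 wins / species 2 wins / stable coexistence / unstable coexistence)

Compare the nullcline intercepts: K1/α12 = 482/0.311 = 1550 > K2 = 861; K2/α21 = 861/0.548 = 1570 > K1 = 482.
Since both inequalities hold, each species can invade when rare, so the interior equilibrium is stable.

stable coexistence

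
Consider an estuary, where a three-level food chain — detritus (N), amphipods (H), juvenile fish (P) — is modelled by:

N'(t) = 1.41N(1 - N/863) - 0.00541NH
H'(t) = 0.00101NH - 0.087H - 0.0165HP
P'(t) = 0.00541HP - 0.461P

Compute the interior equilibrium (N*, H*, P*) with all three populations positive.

From dP/dt = 0: 0.00541H* = 0.461, so H* = 85.2.
From dN/dt = 0: 1.41(1 - N*/863) = 0.00541·85.2, giving N* = 863·(1 - 0.327) = 581.
From dH/dt = 0: 0.00101·581 - 0.087 = 0.0165P*, so P* = 0.5/0.0165 = 30.3.

N* ≈ 581, H* ≈ 85.2, P* ≈ 30.3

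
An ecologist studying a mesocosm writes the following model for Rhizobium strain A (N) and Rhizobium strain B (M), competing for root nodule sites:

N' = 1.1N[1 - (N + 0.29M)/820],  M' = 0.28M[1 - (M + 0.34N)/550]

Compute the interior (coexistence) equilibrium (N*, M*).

N* ≈ 733, M* ≈ 301

Setting both brackets to zero gives the nullclines N + 0.29M = 820 and 0.34N + M = 550.
Substituting M = 550 - 0.34N into the first: N(1 - 0.29·0.34) = 820 - 0.29·550.
So N* = 660/0.901 = 733, and then M* = 550 - 0.34·733 = 301.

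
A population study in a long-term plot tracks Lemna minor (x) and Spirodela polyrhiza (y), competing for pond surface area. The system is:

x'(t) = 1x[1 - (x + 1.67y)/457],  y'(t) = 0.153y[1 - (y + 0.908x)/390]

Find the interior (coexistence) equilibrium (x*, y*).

x* ≈ 376, y* ≈ 48.3

Setting both brackets to zero gives the nullclines x + 1.67y = 457 and 0.908x + y = 390.
Substituting y = 390 - 0.908x into the first: x(1 - 1.67·0.908) = 457 - 1.67·390.
So x* = -194/-0.516 = 376, and then y* = 390 - 0.908·376 = 48.3.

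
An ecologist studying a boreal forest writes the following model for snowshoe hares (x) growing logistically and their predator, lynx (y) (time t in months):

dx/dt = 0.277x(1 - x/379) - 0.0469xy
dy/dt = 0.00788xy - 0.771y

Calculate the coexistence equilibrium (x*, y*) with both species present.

From dy/dt = 0 with y > 0: 0.00788x* = 0.771, so x* = 97.8.
Substitute into dx/dt = 0: 0.277(1 - 97.8/379) = 0.0469y*.
The bracket is 0.742, giving y* = 0.205/0.0469 = 4.38.

x* ≈ 97.8, y* ≈ 4.38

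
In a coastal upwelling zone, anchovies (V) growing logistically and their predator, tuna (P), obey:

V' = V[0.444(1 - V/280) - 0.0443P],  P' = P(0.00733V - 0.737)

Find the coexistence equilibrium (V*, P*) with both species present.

V* ≈ 101, P* ≈ 6.42

From dP/dt = 0 with P > 0: 0.00733V* = 0.737, so V* = 101.
Substitute into dV/dt = 0: 0.444(1 - 101/280) = 0.0443P*.
The bracket is 0.641, giving P* = 0.285/0.0443 = 6.42.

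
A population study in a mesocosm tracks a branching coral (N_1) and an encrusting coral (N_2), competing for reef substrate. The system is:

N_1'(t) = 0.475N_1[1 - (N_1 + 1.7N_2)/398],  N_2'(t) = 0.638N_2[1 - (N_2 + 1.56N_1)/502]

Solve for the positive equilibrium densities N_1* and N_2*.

N_1* ≈ 276, N_2* ≈ 72

Setting both brackets to zero gives the nullclines N_1 + 1.7N_2 = 398 and 1.56N_1 + N_2 = 502.
Substituting N_2 = 502 - 1.56N_1 into the first: N_1(1 - 1.7·1.56) = 398 - 1.7·502.
So N_1* = -455/-1.65 = 276, and then N_2* = 502 - 1.56·276 = 72.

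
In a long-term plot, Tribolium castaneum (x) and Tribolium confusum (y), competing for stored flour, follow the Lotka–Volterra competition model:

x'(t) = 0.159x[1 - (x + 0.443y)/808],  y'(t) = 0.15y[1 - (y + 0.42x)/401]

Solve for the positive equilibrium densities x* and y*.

Setting both brackets to zero gives the nullclines x + 0.443y = 808 and 0.42x + y = 401.
Substituting y = 401 - 0.42x into the first: x(1 - 0.443·0.42) = 808 - 0.443·401.
So x* = 630/0.814 = 774, and then y* = 401 - 0.42·774 = 75.7.

x* ≈ 774, y* ≈ 75.7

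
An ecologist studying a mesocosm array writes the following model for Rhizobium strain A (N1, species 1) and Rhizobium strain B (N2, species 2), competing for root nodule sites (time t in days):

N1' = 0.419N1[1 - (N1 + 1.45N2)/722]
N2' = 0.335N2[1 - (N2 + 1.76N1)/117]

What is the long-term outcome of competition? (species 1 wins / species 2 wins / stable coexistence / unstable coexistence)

species 1 excludes species 2

Compare the nullcline intercepts: K1/α12 = 722/1.45 = 498 > K2 = 117; K2/α21 = 117/1.76 = 66.5 < K1 = 722.
Since the inequalities point opposite ways, species 1 can invade but species 2 cannot.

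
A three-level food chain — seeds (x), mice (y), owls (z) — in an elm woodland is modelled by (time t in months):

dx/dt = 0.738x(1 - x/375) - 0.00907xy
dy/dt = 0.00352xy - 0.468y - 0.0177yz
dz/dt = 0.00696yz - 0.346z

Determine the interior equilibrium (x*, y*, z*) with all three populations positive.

From dz/dt = 0: 0.00696y* = 0.346, so y* = 49.7.
From dx/dt = 0: 0.738(1 - x*/375) = 0.00907·49.7, giving x* = 375·(1 - 0.611) = 146.
From dy/dt = 0: 0.00352·146 - 0.468 = 0.0177z*, so z* = 0.0455/0.0177 = 2.57.

x* ≈ 146, y* ≈ 49.7, z* ≈ 2.57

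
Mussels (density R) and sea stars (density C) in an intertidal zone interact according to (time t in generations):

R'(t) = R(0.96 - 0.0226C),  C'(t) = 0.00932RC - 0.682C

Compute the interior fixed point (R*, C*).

Set dC/dt = 0 with C > 0: 0.00932R - 0.682 = 0, so R* = 0.682/0.00932 = 73.2.
Set dR/dt = 0 with R > 0: 0.96 - 0.0226C = 0, so C* = 0.96/0.0226 = 42.5.

R* ≈ 73.2, C* ≈ 42.5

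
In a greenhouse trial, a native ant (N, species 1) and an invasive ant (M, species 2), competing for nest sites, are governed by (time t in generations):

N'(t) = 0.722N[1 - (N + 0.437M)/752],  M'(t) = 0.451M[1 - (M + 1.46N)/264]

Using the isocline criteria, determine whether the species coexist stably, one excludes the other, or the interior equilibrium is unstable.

Compare the nullcline intercepts: K1/α12 = 752/0.437 = 1720 > K2 = 264; K2/α21 = 264/1.46 = 181 < K1 = 752.
Since the inequalities point opposite ways, species 1 can invade but species 2 cannot.

species 1 excludes species 2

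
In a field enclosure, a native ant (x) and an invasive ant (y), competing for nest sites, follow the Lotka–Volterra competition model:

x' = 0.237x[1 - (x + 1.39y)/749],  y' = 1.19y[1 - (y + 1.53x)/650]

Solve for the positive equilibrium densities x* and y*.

Setting both brackets to zero gives the nullclines x + 1.39y = 749 and 1.53x + y = 650.
Substituting y = 650 - 1.53x into the first: x(1 - 1.39·1.53) = 749 - 1.39·650.
So x* = -154/-1.13 = 137, and then y* = 650 - 1.53·137 = 440.

x* ≈ 137, y* ≈ 440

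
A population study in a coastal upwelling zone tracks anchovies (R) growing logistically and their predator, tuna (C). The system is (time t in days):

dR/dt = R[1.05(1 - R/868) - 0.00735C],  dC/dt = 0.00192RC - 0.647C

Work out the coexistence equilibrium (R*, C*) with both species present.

R* ≈ 337, C* ≈ 87.4

From dC/dt = 0 with C > 0: 0.00192R* = 0.647, so R* = 337.
Substitute into dR/dt = 0: 1.05(1 - 337/868) = 0.00735C*.
The bracket is 0.612, giving C* = 0.642/0.00735 = 87.4.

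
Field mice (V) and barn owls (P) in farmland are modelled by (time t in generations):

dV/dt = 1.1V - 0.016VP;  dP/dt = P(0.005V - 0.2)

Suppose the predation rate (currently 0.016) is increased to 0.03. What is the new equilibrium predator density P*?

P* ≈ 36.7

At the interior fixed point, setting dV/dt = 0 with V > 0 fixes P* = (prey growth rate)/(VP coefficient) — independent of the other coefficients.
With the change, P* = 1.1/0.03 = 36.7; it falls from 68.8.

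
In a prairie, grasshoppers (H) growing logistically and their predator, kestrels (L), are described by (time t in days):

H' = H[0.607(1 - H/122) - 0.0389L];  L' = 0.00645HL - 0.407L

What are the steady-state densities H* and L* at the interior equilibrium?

H* ≈ 63.1, L* ≈ 7.53

From dL/dt = 0 with L > 0: 0.00645H* = 0.407, so H* = 63.1.
Substitute into dH/dt = 0: 0.607(1 - 63.1/122) = 0.0389L*.
The bracket is 0.483, giving L* = 0.293/0.0389 = 7.53.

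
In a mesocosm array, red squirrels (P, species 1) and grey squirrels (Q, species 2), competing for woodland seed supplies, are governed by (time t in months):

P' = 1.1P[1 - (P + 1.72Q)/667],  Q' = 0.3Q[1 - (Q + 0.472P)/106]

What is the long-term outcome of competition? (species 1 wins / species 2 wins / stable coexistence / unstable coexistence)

Compare the nullcline intercepts: K1/α12 = 667/1.72 = 388 > K2 = 106; K2/α21 = 106/0.472 = 225 < K1 = 667.
Since the inequalities point opposite ways, species 1 can invade but species 2 cannot.

species 1 excludes species 2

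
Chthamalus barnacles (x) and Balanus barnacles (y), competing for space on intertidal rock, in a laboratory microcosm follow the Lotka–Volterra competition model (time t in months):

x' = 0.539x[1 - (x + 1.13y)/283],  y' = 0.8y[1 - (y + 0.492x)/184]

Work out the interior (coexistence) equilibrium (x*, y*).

x* ≈ 169, y* ≈ 101

Setting both brackets to zero gives the nullclines x + 1.13y = 283 and 0.492x + y = 184.
Substituting y = 184 - 0.492x into the first: x(1 - 1.13·0.492) = 283 - 1.13·184.
So x* = 75.1/0.444 = 169, and then y* = 184 - 0.492·169 = 101.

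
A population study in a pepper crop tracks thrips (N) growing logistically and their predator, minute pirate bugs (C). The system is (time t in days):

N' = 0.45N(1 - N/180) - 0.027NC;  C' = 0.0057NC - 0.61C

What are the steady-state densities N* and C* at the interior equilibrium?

N* ≈ 107, C* ≈ 6.76

From dC/dt = 0 with C > 0: 0.0057N* = 0.61, so N* = 107.
Substitute into dN/dt = 0: 0.45(1 - 107/180) = 0.027C*.
The bracket is 0.405, giving C* = 0.182/0.027 = 6.76.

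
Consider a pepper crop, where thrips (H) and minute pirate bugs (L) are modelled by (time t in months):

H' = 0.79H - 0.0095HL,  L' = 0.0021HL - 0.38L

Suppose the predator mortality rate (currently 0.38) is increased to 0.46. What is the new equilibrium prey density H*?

H* ≈ 219

At the interior fixed point, setting dL/dt = 0 with L > 0 fixes H* = (predator death rate)/(HL coefficient) — independent of the other coefficients.
With the change, H* = 0.46/0.0021 = 219; it rises from 181.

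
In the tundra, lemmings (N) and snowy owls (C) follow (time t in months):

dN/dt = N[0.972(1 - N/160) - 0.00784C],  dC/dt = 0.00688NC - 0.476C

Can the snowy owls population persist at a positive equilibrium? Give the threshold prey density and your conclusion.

Threshold N = 69.2; K > 69.2, so yes, the predator persists.

The predator equation gives dC/dt > 0 only when N > 0.476/0.00688 = 69.2.
Without the predator, N → K = 160. Since 160 > 69.2, the predator can invade and persist.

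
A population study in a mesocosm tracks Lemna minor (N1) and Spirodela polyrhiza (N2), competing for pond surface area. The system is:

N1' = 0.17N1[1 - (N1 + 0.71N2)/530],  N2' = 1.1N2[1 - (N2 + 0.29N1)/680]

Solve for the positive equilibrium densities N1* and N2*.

N1* ≈ 59.4, N2* ≈ 663

Setting both brackets to zero gives the nullclines N1 + 0.71N2 = 530 and 0.29N1 + N2 = 680.
Substituting N2 = 680 - 0.29N1 into the first: N1(1 - 0.71·0.29) = 530 - 0.71·680.
So N1* = 47.2/0.794 = 59.4, and then N2* = 680 - 0.29·59.4 = 663.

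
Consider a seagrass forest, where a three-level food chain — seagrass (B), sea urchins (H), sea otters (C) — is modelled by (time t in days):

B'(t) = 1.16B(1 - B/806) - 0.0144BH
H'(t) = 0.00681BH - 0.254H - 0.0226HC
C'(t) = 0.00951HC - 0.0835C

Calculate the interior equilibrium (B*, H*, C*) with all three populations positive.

B* ≈ 718, H* ≈ 8.78, C* ≈ 205

From dC/dt = 0: 0.00951H* = 0.0835, so H* = 8.78.
From dB/dt = 0: 1.16(1 - B*/806) = 0.0144·8.78, giving B* = 806·(1 - 0.109) = 718.
From dH/dt = 0: 0.00681·718 - 0.254 = 0.0226C*, so C* = 4.64/0.0226 = 205.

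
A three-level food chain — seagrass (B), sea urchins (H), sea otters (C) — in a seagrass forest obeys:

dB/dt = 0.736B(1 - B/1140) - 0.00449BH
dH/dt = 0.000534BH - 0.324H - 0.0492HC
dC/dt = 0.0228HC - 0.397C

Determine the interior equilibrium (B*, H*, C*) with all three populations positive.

From dC/dt = 0: 0.0228H* = 0.397, so H* = 17.4.
From dB/dt = 0: 0.736(1 - B*/1140) = 0.00449·17.4, giving B* = 1140·(1 - 0.106) = 1020.
From dH/dt = 0: 0.000534·1020 - 0.324 = 0.0492C*, so C* = 0.22/0.0492 = 4.47.

B* ≈ 1020, H* ≈ 17.4, C* ≈ 4.47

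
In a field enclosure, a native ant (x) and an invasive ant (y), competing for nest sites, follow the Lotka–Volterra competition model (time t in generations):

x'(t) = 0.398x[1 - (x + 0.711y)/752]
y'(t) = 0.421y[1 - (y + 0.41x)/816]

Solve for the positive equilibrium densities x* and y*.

x* ≈ 243, y* ≈ 717

Setting both brackets to zero gives the nullclines x + 0.711y = 752 and 0.41x + y = 816.
Substituting y = 816 - 0.41x into the first: x(1 - 0.711·0.41) = 752 - 0.711·816.
So x* = 172/0.708 = 243, and then y* = 816 - 0.41·243 = 717.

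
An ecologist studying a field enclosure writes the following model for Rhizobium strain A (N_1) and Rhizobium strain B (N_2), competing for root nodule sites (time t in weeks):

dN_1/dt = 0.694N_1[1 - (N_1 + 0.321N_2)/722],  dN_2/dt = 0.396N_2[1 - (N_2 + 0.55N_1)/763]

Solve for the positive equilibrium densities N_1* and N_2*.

N_1* ≈ 579, N_2* ≈ 444

Setting both brackets to zero gives the nullclines N_1 + 0.321N_2 = 722 and 0.55N_1 + N_2 = 763.
Substituting N_2 = 763 - 0.55N_1 into the first: N_1(1 - 0.321·0.55) = 722 - 0.321·763.
So N_1* = 477/0.823 = 579, and then N_2* = 763 - 0.55·579 = 444.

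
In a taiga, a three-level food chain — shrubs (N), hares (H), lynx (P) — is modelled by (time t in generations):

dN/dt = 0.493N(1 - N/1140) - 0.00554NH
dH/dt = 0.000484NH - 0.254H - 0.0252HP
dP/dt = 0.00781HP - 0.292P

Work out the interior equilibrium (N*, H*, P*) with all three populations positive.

N* ≈ 661, H* ≈ 37.4, P* ≈ 2.62

From dP/dt = 0: 0.00781H* = 0.292, so H* = 37.4.
From dN/dt = 0: 0.493(1 - N*/1140) = 0.00554·37.4, giving N* = 1140·(1 - 0.42) = 661.
From dH/dt = 0: 0.000484·661 - 0.254 = 0.0252P*, so P* = 0.0659/0.0252 = 2.62.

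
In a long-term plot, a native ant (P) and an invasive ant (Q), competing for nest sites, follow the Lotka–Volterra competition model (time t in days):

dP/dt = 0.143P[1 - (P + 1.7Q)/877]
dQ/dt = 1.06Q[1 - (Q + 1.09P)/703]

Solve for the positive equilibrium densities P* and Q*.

P* ≈ 373, Q* ≈ 297

Setting both brackets to zero gives the nullclines P + 1.7Q = 877 and 1.09P + Q = 703.
Substituting Q = 703 - 1.09P into the first: P(1 - 1.7·1.09) = 877 - 1.7·703.
So P* = -318/-0.853 = 373, and then Q* = 703 - 1.09·373 = 297.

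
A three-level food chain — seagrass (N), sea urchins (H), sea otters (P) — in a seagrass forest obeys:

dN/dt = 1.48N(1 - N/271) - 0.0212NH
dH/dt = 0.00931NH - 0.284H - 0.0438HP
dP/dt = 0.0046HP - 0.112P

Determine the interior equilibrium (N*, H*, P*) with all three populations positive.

N* ≈ 176, H* ≈ 24.3, P* ≈ 31

From dP/dt = 0: 0.0046H* = 0.112, so H* = 24.3.
From dN/dt = 0: 1.48(1 - N*/271) = 0.0212·24.3, giving N* = 271·(1 - 0.349) = 176.
From dH/dt = 0: 0.00931·176 - 0.284 = 0.0438P*, so P* = 1.36/0.0438 = 31.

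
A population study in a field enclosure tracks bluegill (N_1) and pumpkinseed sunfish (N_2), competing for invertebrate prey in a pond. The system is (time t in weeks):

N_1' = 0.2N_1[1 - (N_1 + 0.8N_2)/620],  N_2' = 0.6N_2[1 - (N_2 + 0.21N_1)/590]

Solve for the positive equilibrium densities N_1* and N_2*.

N_1* ≈ 178, N_2* ≈ 553

Setting both brackets to zero gives the nullclines N_1 + 0.8N_2 = 620 and 0.21N_1 + N_2 = 590.
Substituting N_2 = 590 - 0.21N_1 into the first: N_1(1 - 0.8·0.21) = 620 - 0.8·590.
So N_1* = 148/0.832 = 178, and then N_2* = 590 - 0.21·178 = 553.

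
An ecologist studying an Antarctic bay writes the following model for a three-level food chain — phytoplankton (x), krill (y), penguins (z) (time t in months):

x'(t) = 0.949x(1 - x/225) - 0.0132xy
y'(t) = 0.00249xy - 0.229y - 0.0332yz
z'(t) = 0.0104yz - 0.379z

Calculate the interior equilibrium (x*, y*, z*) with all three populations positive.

x* ≈ 111, y* ≈ 36.4, z* ≈ 1.42

From dz/dt = 0: 0.0104y* = 0.379, so y* = 36.4.
From dx/dt = 0: 0.949(1 - x*/225) = 0.0132·36.4, giving x* = 225·(1 - 0.507) = 111.
From dy/dt = 0: 0.00249·111 - 0.229 = 0.0332z*, so z* = 0.0473/0.0332 = 1.42.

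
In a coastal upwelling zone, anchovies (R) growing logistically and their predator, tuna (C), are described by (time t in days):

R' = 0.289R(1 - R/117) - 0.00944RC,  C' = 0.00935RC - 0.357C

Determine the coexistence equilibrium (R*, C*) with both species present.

R* ≈ 38.2, C* ≈ 20.6

From dC/dt = 0 with C > 0: 0.00935R* = 0.357, so R* = 38.2.
Substitute into dR/dt = 0: 0.289(1 - 38.2/117) = 0.00944C*.
The bracket is 0.674, giving C* = 0.195/0.00944 = 20.6.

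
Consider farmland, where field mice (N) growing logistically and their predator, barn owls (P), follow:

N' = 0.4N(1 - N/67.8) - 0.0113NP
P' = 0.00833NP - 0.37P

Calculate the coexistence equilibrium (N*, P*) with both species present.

N* ≈ 44.4, P* ≈ 12.2

From dP/dt = 0 with P > 0: 0.00833N* = 0.37, so N* = 44.4.
Substitute into dN/dt = 0: 0.4(1 - 44.4/67.8) = 0.0113P*.
The bracket is 0.345, giving P* = 0.138/0.0113 = 12.2.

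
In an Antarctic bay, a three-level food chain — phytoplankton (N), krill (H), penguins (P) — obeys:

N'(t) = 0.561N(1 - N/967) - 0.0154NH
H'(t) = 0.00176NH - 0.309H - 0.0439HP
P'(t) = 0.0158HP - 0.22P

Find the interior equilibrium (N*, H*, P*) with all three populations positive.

From dP/dt = 0: 0.0158H* = 0.22, so H* = 13.9.
From dN/dt = 0: 0.561(1 - N*/967) = 0.0154·13.9, giving N* = 967·(1 - 0.382) = 597.
From dH/dt = 0: 0.00176·597 - 0.309 = 0.0439P*, so P* = 0.742/0.0439 = 16.9.

N* ≈ 597, H* ≈ 13.9, P* ≈ 16.9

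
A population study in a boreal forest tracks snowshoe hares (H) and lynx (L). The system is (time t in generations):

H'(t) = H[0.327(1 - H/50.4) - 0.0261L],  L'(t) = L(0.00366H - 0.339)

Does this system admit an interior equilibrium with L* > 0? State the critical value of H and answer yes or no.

Threshold H = 92.6; K < 92.6, so no, the predator goes extinct.

The predator equation gives dL/dt > 0 only when H > 0.339/0.00366 = 92.6.
Without the predator, H → K = 50.4. Since 50.4 < 92.6, the predator cannot invade.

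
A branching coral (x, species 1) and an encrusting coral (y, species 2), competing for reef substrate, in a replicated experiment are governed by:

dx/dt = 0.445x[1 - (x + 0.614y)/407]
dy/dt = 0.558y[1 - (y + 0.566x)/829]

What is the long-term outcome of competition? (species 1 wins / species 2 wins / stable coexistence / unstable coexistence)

Compare the nullcline intercepts: K1/α12 = 407/0.614 = 663 < K2 = 829; K2/α21 = 829/0.566 = 1460 > K1 = 407.
Since the inequalities point opposite ways, species 2 can invade but species 1 cannot.

species 2 excludes species 1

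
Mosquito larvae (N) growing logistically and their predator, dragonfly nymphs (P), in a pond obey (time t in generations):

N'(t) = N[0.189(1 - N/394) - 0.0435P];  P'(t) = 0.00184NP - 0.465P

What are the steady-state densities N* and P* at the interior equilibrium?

From dP/dt = 0 with P > 0: 0.00184N* = 0.465, so N* = 253.
Substitute into dN/dt = 0: 0.189(1 - 253/394) = 0.0435P*.
The bracket is 0.359, giving P* = 0.0678/0.0435 = 1.56.

N* ≈ 253, P* ≈ 1.56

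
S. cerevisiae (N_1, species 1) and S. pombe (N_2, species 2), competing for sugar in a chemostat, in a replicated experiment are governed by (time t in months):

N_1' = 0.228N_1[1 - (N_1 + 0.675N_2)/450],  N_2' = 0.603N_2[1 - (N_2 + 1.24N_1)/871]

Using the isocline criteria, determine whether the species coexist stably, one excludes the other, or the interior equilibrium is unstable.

Compare the nullcline intercepts: K1/α12 = 450/0.675 = 667 < K2 = 871; K2/α21 = 871/1.24 = 702 > K1 = 450.
Since the inequalities point opposite ways, species 2 can invade but species 1 cannot.

species 2 excludes species 1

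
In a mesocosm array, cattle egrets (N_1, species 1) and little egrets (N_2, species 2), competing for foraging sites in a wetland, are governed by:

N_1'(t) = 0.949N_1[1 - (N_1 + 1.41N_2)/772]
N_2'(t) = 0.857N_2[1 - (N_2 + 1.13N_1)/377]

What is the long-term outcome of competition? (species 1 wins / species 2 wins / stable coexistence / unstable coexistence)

species 1 excludes species 2

Compare the nullcline intercepts: K1/α12 = 772/1.41 = 548 > K2 = 377; K2/α21 = 377/1.13 = 334 < K1 = 772.
Since the inequalities point opposite ways, species 1 can invade but species 2 cannot.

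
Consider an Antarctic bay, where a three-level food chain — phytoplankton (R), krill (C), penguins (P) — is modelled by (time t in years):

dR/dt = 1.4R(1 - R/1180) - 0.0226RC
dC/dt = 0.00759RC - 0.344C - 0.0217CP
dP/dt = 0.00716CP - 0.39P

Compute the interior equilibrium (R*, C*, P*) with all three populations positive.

From dP/dt = 0: 0.00716C* = 0.39, so C* = 54.5.
From dR/dt = 0: 1.4(1 - R*/1180) = 0.0226·54.5, giving R* = 1180·(1 - 0.879) = 142.
From dC/dt = 0: 0.00759·142 - 0.344 = 0.0217P*, so P* = 0.737/0.0217 = 34.

R* ≈ 142, C* ≈ 54.5, P* ≈ 34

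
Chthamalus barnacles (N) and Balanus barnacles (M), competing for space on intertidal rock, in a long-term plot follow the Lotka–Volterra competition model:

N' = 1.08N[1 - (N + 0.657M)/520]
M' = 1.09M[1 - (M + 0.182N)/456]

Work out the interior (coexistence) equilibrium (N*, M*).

Setting both brackets to zero gives the nullclines N + 0.657M = 520 and 0.182N + M = 456.
Substituting M = 456 - 0.182N into the first: N(1 - 0.657·0.182) = 520 - 0.657·456.
So N* = 220/0.88 = 250, and then M* = 456 - 0.182·250 = 410.

N* ≈ 250, M* ≈ 410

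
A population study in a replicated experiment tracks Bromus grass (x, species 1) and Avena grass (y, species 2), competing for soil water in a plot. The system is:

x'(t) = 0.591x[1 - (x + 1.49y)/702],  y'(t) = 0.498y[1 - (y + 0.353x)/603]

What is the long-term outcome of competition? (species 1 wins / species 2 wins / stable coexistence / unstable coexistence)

Compare the nullcline intercepts: K1/α12 = 702/1.49 = 471 < K2 = 603; K2/α21 = 603/0.353 = 1710 > K1 = 702.
Since the inequalities point opposite ways, species 2 can invade but species 1 cannot.

species 2 excludes species 1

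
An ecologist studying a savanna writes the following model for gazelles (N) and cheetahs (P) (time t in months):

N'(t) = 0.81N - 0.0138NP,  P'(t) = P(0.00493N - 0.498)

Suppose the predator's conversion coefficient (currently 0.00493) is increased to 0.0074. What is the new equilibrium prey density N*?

N* ≈ 67.3

At the interior fixed point, setting dP/dt = 0 with P > 0 fixes N* = (predator death rate)/(NP coefficient) — independent of the other coefficients.
With the change, N* = 0.498/0.0074 = 67.3; it falls from 101.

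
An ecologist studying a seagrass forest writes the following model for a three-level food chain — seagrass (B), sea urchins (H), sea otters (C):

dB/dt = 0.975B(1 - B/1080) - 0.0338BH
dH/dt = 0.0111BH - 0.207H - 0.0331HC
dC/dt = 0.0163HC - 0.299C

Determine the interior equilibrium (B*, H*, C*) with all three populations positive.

From dC/dt = 0: 0.0163H* = 0.299, so H* = 18.3.
From dB/dt = 0: 0.975(1 - B*/1080) = 0.0338·18.3, giving B* = 1080·(1 - 0.636) = 393.
From dH/dt = 0: 0.0111·393 - 0.207 = 0.0331C*, so C* = 4.16/0.0331 = 126.

B* ≈ 393, H* ≈ 18.3, C* ≈ 126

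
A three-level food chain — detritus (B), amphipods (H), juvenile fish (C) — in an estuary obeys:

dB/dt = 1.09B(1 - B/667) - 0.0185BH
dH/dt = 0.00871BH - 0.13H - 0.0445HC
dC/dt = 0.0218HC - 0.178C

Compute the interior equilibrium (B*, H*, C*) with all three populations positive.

From dC/dt = 0: 0.0218H* = 0.178, so H* = 8.17.
From dB/dt = 0: 1.09(1 - B*/667) = 0.0185·8.17, giving B* = 667·(1 - 0.139) = 575.
From dH/dt = 0: 0.00871·575 - 0.13 = 0.0445C*, so C* = 4.87/0.0445 = 110.

B* ≈ 575, H* ≈ 8.17, C* ≈ 110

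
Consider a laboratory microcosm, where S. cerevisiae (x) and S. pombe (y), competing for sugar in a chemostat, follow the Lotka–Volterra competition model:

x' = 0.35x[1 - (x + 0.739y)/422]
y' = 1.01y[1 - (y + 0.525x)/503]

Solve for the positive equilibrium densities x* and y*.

x* ≈ 82.2, y* ≈ 460

Setting both brackets to zero gives the nullclines x + 0.739y = 422 and 0.525x + y = 503.
Substituting y = 503 - 0.525x into the first: x(1 - 0.739·0.525) = 422 - 0.739·503.
So x* = 50.3/0.612 = 82.2, and then y* = 503 - 0.525·82.2 = 460.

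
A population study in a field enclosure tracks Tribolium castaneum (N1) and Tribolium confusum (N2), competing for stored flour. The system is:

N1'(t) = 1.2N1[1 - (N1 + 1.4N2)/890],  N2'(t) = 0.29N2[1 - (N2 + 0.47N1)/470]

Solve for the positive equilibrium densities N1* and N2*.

Setting both brackets to zero gives the nullclines N1 + 1.4N2 = 890 and 0.47N1 + N2 = 470.
Substituting N2 = 470 - 0.47N1 into the first: N1(1 - 1.4·0.47) = 890 - 1.4·470.
So N1* = 232/0.342 = 678, and then N2* = 470 - 0.47·678 = 151.

N1* ≈ 678, N2* ≈ 151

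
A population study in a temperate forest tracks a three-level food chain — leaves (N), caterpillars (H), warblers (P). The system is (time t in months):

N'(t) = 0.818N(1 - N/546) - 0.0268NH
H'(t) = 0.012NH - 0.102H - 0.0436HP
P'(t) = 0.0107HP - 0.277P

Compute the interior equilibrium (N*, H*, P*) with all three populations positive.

N* ≈ 82.9, H* ≈ 25.9, P* ≈ 20.5

From dP/dt = 0: 0.0107H* = 0.277, so H* = 25.9.
From dN/dt = 0: 0.818(1 - N*/546) = 0.0268·25.9, giving N* = 546·(1 - 0.848) = 82.9.
From dH/dt = 0: 0.012·82.9 - 0.102 = 0.0436P*, so P* = 0.893/0.0436 = 20.5.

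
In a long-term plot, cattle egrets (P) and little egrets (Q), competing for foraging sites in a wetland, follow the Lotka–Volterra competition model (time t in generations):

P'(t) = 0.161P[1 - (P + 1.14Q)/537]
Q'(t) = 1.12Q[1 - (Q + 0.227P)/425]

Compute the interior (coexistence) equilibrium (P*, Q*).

Setting both brackets to zero gives the nullclines P + 1.14Q = 537 and 0.227P + Q = 425.
Substituting Q = 425 - 0.227P into the first: P(1 - 1.14·0.227) = 537 - 1.14·425.
So P* = 52.5/0.741 = 70.8, and then Q* = 425 - 0.227·70.8 = 409.

P* ≈ 70.8, Q* ≈ 409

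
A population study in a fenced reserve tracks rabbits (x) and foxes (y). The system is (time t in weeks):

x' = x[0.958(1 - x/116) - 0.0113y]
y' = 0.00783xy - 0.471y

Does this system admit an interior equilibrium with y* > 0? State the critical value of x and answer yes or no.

The predator equation gives dy/dt > 0 only when x > 0.471/0.00783 = 60.2.
Without the predator, x → K = 116. Since 116 > 60.2, the predator can invade and persist.

Threshold x = 60.2; K > 60.2, so yes, the predator persists.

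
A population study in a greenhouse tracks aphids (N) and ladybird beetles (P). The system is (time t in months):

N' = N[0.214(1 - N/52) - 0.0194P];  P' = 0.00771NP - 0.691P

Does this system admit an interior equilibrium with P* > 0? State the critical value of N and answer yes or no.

Threshold N = 89.6; K < 89.6, so no, the predator goes extinct.

The predator equation gives dP/dt > 0 only when N > 0.691/0.00771 = 89.6.
Without the predator, N → K = 52. Since 52 < 89.6, the predator cannot invade.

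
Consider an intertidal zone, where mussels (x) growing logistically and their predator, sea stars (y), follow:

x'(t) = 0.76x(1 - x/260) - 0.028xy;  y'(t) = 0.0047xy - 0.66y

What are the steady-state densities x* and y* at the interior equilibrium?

x* ≈ 140, y* ≈ 12.5

From dy/dt = 0 with y > 0: 0.0047x* = 0.66, so x* = 140.
Substitute into dx/dt = 0: 0.76(1 - 140/260) = 0.028y*.
The bracket is 0.46, giving y* = 0.35/0.028 = 12.5.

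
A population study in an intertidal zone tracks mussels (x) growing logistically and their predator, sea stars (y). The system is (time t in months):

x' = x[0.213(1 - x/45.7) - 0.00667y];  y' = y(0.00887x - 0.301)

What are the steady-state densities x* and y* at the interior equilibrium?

x* ≈ 33.9, y* ≈ 8.22

From dy/dt = 0 with y > 0: 0.00887x* = 0.301, so x* = 33.9.
Substitute into dx/dt = 0: 0.213(1 - 33.9/45.7) = 0.00667y*.
The bracket is 0.257, giving y* = 0.0548/0.00667 = 8.22.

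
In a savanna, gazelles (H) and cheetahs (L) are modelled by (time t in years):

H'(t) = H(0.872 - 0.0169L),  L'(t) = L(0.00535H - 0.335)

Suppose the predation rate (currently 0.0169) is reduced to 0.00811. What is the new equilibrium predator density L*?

At the interior fixed point, setting dH/dt = 0 with H > 0 fixes L* = (prey growth rate)/(HL coefficient) — independent of the other coefficients.
With the change, L* = 0.872/0.00811 = 108; it rises from 51.6.

L* ≈ 108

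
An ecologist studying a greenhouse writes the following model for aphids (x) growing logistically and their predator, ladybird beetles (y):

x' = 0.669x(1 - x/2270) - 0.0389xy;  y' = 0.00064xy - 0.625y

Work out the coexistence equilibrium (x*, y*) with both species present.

From dy/dt = 0 with y > 0: 0.00064x* = 0.625, so x* = 977.
Substitute into dx/dt = 0: 0.669(1 - 977/2270) = 0.0389y*.
The bracket is 0.57, giving y* = 0.381/0.0389 = 9.8.

x* ≈ 977, y* ≈ 9.8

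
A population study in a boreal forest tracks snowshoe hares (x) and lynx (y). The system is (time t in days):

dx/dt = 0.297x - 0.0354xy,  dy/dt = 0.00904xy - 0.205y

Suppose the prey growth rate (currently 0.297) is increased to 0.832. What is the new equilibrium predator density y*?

y* ≈ 23.5

At the interior fixed point, setting dx/dt = 0 with x > 0 fixes y* = (prey growth rate)/(xy coefficient) — independent of the other coefficients.
With the change, y* = 0.832/0.0354 = 23.5; it rises from 8.39.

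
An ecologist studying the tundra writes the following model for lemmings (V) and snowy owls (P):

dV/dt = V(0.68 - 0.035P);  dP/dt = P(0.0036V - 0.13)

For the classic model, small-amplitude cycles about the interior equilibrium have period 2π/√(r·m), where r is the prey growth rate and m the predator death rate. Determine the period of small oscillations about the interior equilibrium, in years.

Here r = 0.68 and m = 0.13, so r·m = 0.0884.
ω = √0.0884 = 0.297 per year, hence T = 2π/ω ≈ 21.1 years.

T ≈ 21.1 years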